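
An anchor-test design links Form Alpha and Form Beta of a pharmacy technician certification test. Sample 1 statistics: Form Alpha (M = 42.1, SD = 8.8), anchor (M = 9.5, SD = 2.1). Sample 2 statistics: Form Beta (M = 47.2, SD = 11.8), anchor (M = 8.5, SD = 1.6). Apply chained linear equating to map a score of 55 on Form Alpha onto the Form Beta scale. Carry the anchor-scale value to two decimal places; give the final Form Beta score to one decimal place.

Form Alpha → anchor (Sample 1): v = (2.1/8.8)(55 − 42.1) + 9.5 = 12.58
anchor → Form Beta (Sample 2): y = (11.8/1.6)(12.58 − 8.5) + 47.2 = 77.3

77.3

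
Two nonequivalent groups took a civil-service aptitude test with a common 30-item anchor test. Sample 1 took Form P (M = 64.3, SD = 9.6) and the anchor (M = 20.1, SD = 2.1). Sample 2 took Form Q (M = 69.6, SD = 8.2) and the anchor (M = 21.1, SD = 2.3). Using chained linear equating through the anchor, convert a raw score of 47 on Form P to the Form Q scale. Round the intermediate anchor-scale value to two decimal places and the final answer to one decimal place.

Form P → anchor (Sample 1): v = (2.1/9.6)(47 − 64.3) + 20.1 = 16.32
anchor → Form Q (Sample 2): y = (8.2/2.3)(16.32 − 21.1) + 69.6 = 52.6

52.6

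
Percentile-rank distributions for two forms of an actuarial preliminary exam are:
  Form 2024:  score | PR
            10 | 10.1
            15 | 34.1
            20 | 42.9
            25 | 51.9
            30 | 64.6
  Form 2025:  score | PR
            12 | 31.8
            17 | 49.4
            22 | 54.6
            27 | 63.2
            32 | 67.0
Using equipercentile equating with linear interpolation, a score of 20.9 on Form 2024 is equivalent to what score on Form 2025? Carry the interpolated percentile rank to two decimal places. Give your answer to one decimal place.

15.6

PR of 20.9 on Form 2024: 42.9 + (20.9 − 20)/(25 − 20) × (51.9 − 42.9) = 44.52
On Form 2025, PR 44.52 falls between score 12 (PR 31.8) and 17 (PR 49.4).
Interpolate: 12 + (44.52 − 31.8)/(49.4 − 31.8) × (17 − 12) = 15.6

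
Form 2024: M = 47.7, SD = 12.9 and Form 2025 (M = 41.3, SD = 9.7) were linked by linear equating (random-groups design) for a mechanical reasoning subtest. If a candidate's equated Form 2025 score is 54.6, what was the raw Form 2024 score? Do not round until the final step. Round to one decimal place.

65.4

Invert y = (SD_Y/SD_X)(x − M_X) + M_Y:
x = (SD_X/SD_Y)(y − M_Y) + M_X = (12.9/9.7)(54.6 − 41.3) + 47.7
x = 1.329897 × 13.300 + 47.7 = 65.4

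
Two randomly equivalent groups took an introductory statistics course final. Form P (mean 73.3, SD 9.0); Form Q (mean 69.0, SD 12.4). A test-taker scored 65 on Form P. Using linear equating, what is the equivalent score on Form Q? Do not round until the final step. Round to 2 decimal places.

57.56

Linear equating: y = (SD_Y/SD_X)(x − M_X) + M_Y
y = (12.4/9.0)(65 − 73.3) + 69.0
y = 1.377778 × -8.3 + 69.0 = -11.4356 + 69.0 = 57.56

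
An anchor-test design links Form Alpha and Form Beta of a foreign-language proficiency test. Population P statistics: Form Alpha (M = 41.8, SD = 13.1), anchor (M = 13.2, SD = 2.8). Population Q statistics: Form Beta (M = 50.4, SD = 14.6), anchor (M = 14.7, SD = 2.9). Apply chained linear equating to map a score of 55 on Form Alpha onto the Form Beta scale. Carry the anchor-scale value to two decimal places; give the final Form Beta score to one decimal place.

Form Alpha → anchor (Population P): v = (2.8/13.1)(55 − 41.8) + 13.2 = 16.02
anchor → Form Beta (Population Q): y = (14.6/2.9)(16.02 − 14.7) + 50.4 = 57.0

57.0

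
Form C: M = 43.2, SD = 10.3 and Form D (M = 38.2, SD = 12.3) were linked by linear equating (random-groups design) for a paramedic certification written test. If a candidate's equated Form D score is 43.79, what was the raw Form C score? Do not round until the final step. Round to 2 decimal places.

47.88

Invert y = (SD_Y/SD_X)(x − M_X) + M_Y:
x = (SD_X/SD_Y)(y − M_Y) + M_X = (10.3/12.3)(43.79 − 38.2) + 43.2
x = 0.837398 × 5.590 + 43.2 = 47.88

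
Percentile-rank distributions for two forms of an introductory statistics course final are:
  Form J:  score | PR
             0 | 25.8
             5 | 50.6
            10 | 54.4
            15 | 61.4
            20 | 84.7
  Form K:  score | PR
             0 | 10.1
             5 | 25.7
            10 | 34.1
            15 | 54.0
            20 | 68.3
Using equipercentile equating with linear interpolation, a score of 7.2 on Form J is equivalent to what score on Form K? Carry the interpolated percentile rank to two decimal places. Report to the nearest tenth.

14.6

PR of 7.2 on Form J: 50.6 + (7.2 − 5)/(10 − 5) × (54.4 − 50.6) = 52.27
On Form K, PR 52.27 falls between score 10 (PR 34.1) and 15 (PR 54.0).
Interpolate: 10 + (52.27 − 34.1)/(54.0 − 34.1) × (15 − 10) = 14.6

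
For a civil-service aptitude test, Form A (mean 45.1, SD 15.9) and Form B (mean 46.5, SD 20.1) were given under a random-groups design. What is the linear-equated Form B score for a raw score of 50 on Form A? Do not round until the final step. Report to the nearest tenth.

52.7

Linear equating: y = (SD_Y/SD_X)(x − M_X) + M_Y
y = (20.1/15.9)(50 − 45.1) + 46.5
y = 1.264151 × 4.9 + 46.5 = 6.1943 + 46.5 = 52.7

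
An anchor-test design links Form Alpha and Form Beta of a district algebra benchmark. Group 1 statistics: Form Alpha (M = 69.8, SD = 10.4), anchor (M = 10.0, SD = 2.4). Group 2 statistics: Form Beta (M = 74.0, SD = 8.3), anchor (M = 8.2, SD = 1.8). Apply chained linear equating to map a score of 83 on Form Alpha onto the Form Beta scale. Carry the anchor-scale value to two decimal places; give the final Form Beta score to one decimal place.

96.4

Form Alpha → anchor (Group 1): v = (2.4/10.4)(83 − 69.8) + 10.0 = 13.05
anchor → Form Beta (Group 2): y = (8.3/1.8)(13.05 − 8.2) + 74.0 = 96.4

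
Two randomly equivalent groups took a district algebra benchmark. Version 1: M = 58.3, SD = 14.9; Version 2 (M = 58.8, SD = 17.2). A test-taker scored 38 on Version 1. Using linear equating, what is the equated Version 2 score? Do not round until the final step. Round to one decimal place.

Linear equating: y = (SD_Y/SD_X)(x − M_X) + M_Y
y = (17.2/14.9)(38 − 58.3) + 58.8
y = 1.154362 × -20.3 + 58.8 = -23.4336 + 58.8 = 35.4

35.4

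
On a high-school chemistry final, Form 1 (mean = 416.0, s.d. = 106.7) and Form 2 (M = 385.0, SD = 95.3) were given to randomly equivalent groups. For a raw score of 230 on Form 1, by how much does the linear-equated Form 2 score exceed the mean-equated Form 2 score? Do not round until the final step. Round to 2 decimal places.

Mean-equated: 230 + (385.0 − 416.0) = 199.00
Linear-equated: (95.3/106.7)(230 − 416.0) + 385.0 = 218.873
Difference = 218.873 − 199.00 = 19.87

19.87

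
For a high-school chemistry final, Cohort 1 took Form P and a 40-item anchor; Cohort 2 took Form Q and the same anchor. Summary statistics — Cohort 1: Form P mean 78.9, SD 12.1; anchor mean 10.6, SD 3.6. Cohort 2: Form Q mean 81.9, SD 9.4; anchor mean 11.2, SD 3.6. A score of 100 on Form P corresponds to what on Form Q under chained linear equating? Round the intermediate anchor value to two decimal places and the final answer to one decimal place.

96.7

Form P → anchor (Cohort 1): v = (3.6/12.1)(100 − 78.9) + 10.6 = 16.88
anchor → Form Q (Cohort 2): y = (9.4/3.6)(16.88 − 11.2) + 81.9 = 96.7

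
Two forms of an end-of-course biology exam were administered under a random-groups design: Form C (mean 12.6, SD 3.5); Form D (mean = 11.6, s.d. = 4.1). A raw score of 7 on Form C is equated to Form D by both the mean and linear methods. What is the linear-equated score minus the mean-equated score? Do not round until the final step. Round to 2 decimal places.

Mean-equated: 7 + (11.6 − 12.6) = 6.00
Linear-equated: (4.1/3.5)(7 − 12.6) + 11.6 = 5.040
Difference = 5.040 − 6.00 = -0.96

-0.96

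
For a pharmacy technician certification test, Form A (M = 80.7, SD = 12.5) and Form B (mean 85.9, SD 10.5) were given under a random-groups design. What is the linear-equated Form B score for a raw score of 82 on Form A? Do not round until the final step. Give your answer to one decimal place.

Linear equating: y = (SD_Y/SD_X)(x − M_X) + M_Y
y = (10.5/12.5)(82 − 80.7) + 85.9
y = 0.840000 × 1.3 + 85.9 = 1.0920 + 85.9 = 87.0

87.0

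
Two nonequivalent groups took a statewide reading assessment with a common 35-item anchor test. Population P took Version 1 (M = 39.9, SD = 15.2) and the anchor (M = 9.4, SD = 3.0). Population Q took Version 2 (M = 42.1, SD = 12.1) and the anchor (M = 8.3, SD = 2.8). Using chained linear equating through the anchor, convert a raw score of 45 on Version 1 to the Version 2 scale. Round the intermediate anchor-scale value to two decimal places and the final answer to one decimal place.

51.2

Version 1 → anchor (Population P): v = (3.0/15.2)(45 − 39.9) + 9.4 = 10.41
anchor → Version 2 (Population Q): y = (12.1/2.8)(10.41 − 8.3) + 42.1 = 51.2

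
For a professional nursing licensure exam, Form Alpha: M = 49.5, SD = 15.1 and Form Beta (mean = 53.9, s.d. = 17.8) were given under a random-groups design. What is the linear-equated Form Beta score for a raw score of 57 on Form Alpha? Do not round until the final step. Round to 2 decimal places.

Linear equating: y = (SD_Y/SD_X)(x − M_X) + M_Y
y = (17.8/15.1)(57 − 49.5) + 53.9
y = 1.178808 × 7.5 + 53.9 = 8.8411 + 53.9 = 62.74

62.74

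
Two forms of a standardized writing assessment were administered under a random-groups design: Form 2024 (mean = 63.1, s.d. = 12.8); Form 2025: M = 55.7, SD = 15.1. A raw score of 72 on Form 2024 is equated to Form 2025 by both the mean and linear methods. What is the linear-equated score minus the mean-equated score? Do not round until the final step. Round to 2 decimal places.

Mean-equated: 72 + (55.7 − 63.1) = 64.60
Linear-equated: (15.1/12.8)(72 − 63.1) + 55.7 = 66.199
Difference = 66.199 − 64.60 = 1.60

1.60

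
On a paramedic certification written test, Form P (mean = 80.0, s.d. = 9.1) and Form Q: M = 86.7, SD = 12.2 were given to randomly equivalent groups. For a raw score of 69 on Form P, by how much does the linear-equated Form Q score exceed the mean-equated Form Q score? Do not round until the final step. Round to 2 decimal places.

Mean-equated: 69 + (86.7 − 80.0) = 75.70
Linear-equated: (12.2/9.1)(69 − 80.0) + 86.7 = 71.953
Difference = 71.953 − 75.70 = -3.75

-3.75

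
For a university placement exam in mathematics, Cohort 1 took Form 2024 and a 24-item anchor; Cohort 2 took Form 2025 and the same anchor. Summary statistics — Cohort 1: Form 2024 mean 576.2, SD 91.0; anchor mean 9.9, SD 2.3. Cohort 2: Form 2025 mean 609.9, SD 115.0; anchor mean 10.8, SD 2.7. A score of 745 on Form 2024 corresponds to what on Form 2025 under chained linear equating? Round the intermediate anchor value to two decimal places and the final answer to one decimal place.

Form 2024 → anchor (Cohort 1): v = (2.3/91.0)(745 − 576.2) + 9.9 = 14.17
anchor → Form 2025 (Cohort 2): y = (115.0/2.7)(14.17 − 10.8) + 609.9 = 753.4

753.4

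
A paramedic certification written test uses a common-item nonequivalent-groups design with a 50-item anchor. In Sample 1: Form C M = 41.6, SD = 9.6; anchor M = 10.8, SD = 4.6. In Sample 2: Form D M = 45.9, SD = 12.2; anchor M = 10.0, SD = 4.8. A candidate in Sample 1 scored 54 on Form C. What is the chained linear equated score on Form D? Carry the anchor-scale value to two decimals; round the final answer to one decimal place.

63.0

Form C → anchor (Sample 1): v = (4.6/9.6)(54 − 41.6) + 10.8 = 16.74
anchor → Form D (Sample 2): y = (12.2/4.8)(16.74 − 10.0) + 45.9 = 63.0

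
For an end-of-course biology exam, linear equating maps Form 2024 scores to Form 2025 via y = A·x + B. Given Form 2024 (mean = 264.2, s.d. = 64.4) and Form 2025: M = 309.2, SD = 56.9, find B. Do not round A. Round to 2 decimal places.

75.77

A = SD_Y / SD_X = 56.9 / 64.4 = 0.883540
B = M_Y − A·M_X = 309.2 − 0.883540 × 264.2 = 75.77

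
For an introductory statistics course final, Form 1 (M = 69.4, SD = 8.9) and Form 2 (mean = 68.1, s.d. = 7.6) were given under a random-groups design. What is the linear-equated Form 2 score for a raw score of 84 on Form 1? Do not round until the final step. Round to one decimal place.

80.6

Linear equating: y = (SD_Y/SD_X)(x − M_X) + M_Y
y = (7.6/8.9)(84 − 69.4) + 68.1
y = 0.853933 × 14.6 + 68.1 = 12.4674 + 68.1 = 80.6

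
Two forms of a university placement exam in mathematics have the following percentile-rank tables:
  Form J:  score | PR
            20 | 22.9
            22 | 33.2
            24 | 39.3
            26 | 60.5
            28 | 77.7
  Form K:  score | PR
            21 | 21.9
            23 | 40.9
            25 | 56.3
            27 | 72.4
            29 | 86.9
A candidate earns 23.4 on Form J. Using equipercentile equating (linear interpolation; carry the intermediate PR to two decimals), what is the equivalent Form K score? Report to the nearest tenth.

PR of 23.4 on Form J: 33.2 + (23.4 − 22)/(24 − 22) × (39.3 − 33.2) = 37.47
On Form K, PR 37.47 falls between score 21 (PR 21.9) and 23 (PR 40.9).
Interpolate: 21 + (37.47 − 21.9)/(40.9 − 21.9) × (23 − 21) = 22.6

22.6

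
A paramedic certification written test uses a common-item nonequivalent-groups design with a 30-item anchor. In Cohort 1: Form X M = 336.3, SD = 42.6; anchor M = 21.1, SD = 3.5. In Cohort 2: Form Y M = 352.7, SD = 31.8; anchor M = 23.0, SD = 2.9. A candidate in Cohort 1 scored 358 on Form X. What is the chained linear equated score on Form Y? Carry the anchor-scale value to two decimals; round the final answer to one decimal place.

351.4

Form X → anchor (Cohort 1): v = (3.5/42.6)(358 − 336.3) + 21.1 = 22.88
anchor → Form Y (Cohort 2): y = (31.8/2.9)(22.88 − 23.0) + 352.7 = 351.4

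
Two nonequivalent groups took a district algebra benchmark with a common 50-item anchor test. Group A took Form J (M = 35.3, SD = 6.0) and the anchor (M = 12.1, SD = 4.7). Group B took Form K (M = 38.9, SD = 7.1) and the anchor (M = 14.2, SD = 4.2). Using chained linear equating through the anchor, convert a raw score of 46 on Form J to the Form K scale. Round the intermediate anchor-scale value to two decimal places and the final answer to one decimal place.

Form J → anchor (Group A): v = (4.7/6.0)(46 − 35.3) + 12.1 = 20.48
anchor → Form K (Group B): y = (7.1/4.2)(20.48 − 14.2) + 38.9 = 49.5

49.5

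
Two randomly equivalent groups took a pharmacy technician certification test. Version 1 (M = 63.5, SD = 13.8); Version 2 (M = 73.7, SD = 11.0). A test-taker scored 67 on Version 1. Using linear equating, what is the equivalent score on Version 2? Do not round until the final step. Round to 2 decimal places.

76.49

Linear equating: y = (SD_Y/SD_X)(x − M_X) + M_Y
y = (11.0/13.8)(67 − 63.5) + 73.7
y = 0.797101 × 3.5 + 73.7 = 2.7899 + 73.7 = 76.49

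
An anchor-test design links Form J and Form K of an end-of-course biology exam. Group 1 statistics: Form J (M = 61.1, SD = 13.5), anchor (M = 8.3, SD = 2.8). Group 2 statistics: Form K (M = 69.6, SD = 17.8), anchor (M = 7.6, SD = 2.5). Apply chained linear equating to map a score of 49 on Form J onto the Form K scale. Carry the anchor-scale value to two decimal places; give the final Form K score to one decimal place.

56.7

Form J → anchor (Group 1): v = (2.8/13.5)(49 − 61.1) + 8.3 = 5.79
anchor → Form K (Group 2): y = (17.8/2.5)(5.79 − 7.6) + 69.6 = 56.7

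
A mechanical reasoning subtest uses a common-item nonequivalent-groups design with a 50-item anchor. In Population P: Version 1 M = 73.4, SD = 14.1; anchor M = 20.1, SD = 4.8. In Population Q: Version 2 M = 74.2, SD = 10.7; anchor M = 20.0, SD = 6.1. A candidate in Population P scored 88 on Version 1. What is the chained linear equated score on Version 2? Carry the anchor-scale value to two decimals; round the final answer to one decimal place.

Version 1 → anchor (Population P): v = (4.8/14.1)(88 − 73.4) + 20.1 = 25.07
anchor → Version 2 (Population Q): y = (10.7/6.1)(25.07 − 20.0) + 74.2 = 83.1

83.1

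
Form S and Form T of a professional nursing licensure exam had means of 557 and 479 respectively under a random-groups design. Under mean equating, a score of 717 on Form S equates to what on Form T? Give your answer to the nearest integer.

639

Mean equating: y = x + (M_Y − M_X) = 717 + (479 − 557) = 639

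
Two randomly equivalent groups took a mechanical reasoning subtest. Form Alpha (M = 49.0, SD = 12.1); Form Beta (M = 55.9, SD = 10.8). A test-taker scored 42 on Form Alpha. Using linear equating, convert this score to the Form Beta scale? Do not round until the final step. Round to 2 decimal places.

49.65

Linear equating: y = (SD_Y/SD_X)(x − M_X) + M_Y
y = (10.8/12.1)(42 − 49.0) + 55.9
y = 0.892562 × -7.0 + 55.9 = -6.2479 + 55.9 = 49.65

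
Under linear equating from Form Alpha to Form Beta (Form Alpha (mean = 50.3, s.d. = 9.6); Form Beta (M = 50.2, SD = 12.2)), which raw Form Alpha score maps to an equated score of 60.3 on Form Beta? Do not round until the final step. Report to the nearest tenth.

Invert y = (SD_Y/SD_X)(x − M_X) + M_Y:
x = (SD_X/SD_Y)(y − M_Y) + M_X = (9.6/12.2)(60.3 − 50.2) + 50.3
x = 0.786885 × 10.100 + 50.3 = 58.2

58.2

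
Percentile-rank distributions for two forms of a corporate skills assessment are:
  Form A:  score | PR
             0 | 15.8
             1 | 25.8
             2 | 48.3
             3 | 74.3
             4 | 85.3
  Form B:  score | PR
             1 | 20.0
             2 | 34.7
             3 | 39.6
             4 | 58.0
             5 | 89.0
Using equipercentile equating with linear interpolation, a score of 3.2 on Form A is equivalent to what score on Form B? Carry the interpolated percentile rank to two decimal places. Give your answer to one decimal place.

PR of 3.2 on Form A: 74.3 + (3.2 − 3)/(4 − 3) × (85.3 − 74.3) = 76.50
On Form B, PR 76.50 falls between score 4 (PR 58.0) and 5 (PR 89.0).
Interpolate: 4 + (76.50 − 58.0)/(89.0 − 58.0) × (5 − 4) = 4.6

4.6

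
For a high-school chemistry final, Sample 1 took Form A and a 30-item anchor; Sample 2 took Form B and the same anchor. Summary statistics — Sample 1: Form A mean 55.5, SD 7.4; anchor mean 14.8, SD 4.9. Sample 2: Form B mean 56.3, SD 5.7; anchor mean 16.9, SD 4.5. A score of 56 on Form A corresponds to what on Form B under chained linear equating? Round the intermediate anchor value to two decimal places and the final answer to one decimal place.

Form A → anchor (Sample 1): v = (4.9/7.4)(56 − 55.5) + 14.8 = 15.13
anchor → Form B (Sample 2): y = (5.7/4.5)(15.13 − 16.9) + 56.3 = 54.1

54.1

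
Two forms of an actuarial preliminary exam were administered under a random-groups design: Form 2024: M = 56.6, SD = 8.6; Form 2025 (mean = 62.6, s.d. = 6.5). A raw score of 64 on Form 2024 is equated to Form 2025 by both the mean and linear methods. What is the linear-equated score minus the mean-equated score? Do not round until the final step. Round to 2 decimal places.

-1.81

Mean-equated: 64 + (62.6 − 56.6) = 70.00
Linear-equated: (6.5/8.6)(64 − 56.6) + 62.6 = 68.193
Difference = 68.193 − 70.00 = -1.81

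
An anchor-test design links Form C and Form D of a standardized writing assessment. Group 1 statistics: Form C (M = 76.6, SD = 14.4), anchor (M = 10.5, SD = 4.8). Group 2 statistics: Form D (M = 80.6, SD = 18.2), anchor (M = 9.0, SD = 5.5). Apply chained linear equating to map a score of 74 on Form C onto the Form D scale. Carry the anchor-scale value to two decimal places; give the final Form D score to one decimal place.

Form C → anchor (Group 1): v = (4.8/14.4)(74 − 76.6) + 10.5 = 9.63
anchor → Form D (Group 2): y = (18.2/5.5)(9.63 − 9.0) + 80.6 = 82.7

82.7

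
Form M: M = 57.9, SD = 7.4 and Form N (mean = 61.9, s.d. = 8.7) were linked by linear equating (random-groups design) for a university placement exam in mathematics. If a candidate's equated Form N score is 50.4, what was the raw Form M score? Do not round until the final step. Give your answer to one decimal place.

48.1

Invert y = (SD_Y/SD_X)(x − M_X) + M_Y:
x = (SD_X/SD_Y)(y − M_Y) + M_X = (7.4/8.7)(50.4 − 61.9) + 57.9
x = 0.850575 × -11.500 + 57.9 = 48.1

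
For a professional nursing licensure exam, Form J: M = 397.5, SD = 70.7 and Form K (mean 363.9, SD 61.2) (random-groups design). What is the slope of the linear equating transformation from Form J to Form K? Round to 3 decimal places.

A = SD_Y / SD_X = 61.2 / 70.7 = 0.866

0.866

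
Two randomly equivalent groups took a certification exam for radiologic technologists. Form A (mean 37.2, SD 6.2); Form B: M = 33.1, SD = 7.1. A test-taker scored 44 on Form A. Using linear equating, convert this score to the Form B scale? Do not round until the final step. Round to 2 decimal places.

40.89

Linear equating: y = (SD_Y/SD_X)(x − M_X) + M_Y
y = (7.1/6.2)(44 − 37.2) + 33.1
y = 1.145161 × 6.8 + 33.1 = 7.7871 + 33.1 = 40.89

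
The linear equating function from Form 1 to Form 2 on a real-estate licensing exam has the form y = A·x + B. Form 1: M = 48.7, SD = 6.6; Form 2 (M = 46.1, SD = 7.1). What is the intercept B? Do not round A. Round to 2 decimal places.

A = SD_Y / SD_X = 7.1 / 6.6 = 1.075758
B = M_Y − A·M_X = 46.1 − 1.075758 × 48.7 = -6.29

-6.29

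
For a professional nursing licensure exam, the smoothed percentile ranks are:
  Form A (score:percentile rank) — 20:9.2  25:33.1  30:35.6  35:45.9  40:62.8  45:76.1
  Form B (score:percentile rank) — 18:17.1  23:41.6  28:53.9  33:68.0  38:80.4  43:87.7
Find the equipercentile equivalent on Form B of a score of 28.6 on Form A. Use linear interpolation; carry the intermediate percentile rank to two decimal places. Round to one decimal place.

PR of 28.6 on Form A: 33.1 + (28.6 − 25)/(30 − 25) × (35.6 − 33.1) = 34.90
On Form B, PR 34.90 falls between score 18 (PR 17.1) and 23 (PR 41.6).
Interpolate: 18 + (34.90 − 17.1)/(41.6 − 17.1) × (23 − 18) = 21.6

21.6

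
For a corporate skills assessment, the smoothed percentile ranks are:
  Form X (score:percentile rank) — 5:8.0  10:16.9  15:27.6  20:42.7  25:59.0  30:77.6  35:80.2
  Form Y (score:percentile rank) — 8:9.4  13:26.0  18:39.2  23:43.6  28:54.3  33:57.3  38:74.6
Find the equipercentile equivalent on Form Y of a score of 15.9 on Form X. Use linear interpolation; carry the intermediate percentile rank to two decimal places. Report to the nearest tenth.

14.6

PR of 15.9 on Form X: 27.6 + (15.9 − 15)/(20 − 15) × (42.7 − 27.6) = 30.32
On Form Y, PR 30.32 falls between score 13 (PR 26.0) and 18 (PR 39.2).
Interpolate: 13 + (30.32 − 26.0)/(39.2 − 26.0) × (18 − 13) = 14.6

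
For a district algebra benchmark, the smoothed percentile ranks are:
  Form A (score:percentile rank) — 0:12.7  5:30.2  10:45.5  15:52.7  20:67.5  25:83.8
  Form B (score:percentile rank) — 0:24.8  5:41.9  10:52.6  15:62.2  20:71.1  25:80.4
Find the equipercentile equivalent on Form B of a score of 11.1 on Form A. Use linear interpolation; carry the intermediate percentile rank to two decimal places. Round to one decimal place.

7.4

PR of 11.1 on Form A: 45.5 + (11.1 − 10)/(15 − 10) × (52.7 − 45.5) = 47.08
On Form B, PR 47.08 falls between score 5 (PR 41.9) and 10 (PR 52.6).
Interpolate: 5 + (47.08 − 41.9)/(52.6 − 41.9) × (10 − 5) = 7.4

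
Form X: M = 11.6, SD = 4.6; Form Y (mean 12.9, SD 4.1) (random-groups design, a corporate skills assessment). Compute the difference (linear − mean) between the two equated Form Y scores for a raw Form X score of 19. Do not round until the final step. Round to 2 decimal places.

Mean-equated: 19 + (12.9 − 11.6) = 20.30
Linear-equated: (4.1/4.6)(19 − 11.6) + 12.9 = 19.496
Difference = 19.496 − 20.30 = -0.80

-0.80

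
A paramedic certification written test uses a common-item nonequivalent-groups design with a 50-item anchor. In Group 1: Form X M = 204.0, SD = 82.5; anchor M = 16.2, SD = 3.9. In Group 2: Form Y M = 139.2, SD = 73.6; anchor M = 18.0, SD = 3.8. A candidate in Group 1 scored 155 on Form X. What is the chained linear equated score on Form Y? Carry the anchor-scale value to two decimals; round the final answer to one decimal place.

Form X → anchor (Group 1): v = (3.9/82.5)(155 − 204.0) + 16.2 = 13.88
anchor → Form Y (Group 2): y = (73.6/3.8)(13.88 − 18.0) + 139.2 = 59.4

59.4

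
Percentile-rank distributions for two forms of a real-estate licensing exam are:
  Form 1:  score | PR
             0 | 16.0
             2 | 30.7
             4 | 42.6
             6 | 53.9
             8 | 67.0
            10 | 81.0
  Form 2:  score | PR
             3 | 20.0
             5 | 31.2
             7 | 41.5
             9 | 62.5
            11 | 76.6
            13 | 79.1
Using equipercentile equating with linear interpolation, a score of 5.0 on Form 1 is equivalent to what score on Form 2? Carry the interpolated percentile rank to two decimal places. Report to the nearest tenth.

PR of 5.0 on Form 1: 42.6 + (5.0 − 4)/(6 − 4) × (53.9 − 42.6) = 48.25
On Form 2, PR 48.25 falls between score 7 (PR 41.5) and 9 (PR 62.5).
Interpolate: 7 + (48.25 − 41.5)/(62.5 − 41.5) × (9 − 7) = 7.6

7.6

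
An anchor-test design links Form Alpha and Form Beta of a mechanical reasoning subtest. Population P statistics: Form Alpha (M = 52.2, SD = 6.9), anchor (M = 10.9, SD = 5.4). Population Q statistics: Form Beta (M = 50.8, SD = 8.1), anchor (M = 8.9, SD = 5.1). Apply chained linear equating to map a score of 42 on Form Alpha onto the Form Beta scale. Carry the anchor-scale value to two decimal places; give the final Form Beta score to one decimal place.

41.3

Form Alpha → anchor (Population P): v = (5.4/6.9)(42 − 52.2) + 10.9 = 2.92
anchor → Form Beta (Population Q): y = (8.1/5.1)(2.92 − 8.9) + 50.8 = 41.3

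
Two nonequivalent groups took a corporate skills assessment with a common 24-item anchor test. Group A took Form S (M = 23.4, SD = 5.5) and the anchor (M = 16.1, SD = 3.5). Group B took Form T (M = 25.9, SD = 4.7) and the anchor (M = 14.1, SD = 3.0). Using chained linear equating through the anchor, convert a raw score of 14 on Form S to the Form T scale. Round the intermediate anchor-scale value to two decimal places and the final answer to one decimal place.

19.7

Form S → anchor (Group A): v = (3.5/5.5)(14 − 23.4) + 16.1 = 10.12
anchor → Form T (Group B): y = (4.7/3.0)(10.12 − 14.1) + 25.9 = 19.7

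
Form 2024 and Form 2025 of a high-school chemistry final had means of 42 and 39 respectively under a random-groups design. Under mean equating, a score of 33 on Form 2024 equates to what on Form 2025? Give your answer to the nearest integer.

Mean equating: y = x + (M_Y − M_X) = 33 + (39 − 42) = 30

30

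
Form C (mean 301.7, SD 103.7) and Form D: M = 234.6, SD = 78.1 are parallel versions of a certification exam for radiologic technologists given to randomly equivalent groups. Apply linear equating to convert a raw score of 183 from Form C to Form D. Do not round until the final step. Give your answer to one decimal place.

Linear equating: y = (SD_Y/SD_X)(x − M_X) + M_Y
y = (78.1/103.7)(183 − 301.7) + 234.6
y = 0.753134 × -118.7 + 234.6 = -89.3970 + 234.6 = 145.2

145.2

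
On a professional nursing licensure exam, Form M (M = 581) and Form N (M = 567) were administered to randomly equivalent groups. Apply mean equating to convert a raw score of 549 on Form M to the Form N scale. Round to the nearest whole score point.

535

Mean equating: y = x + (M_Y − M_X) = 549 + (567 − 581) = 535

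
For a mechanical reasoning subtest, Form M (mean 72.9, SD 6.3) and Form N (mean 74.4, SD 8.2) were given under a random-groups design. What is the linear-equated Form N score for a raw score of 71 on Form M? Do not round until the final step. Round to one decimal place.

Linear equating: y = (SD_Y/SD_X)(x − M_X) + M_Y
y = (8.2/6.3)(71 − 72.9) + 74.4
y = 1.301587 × -1.9 + 74.4 = -2.4730 + 74.4 = 71.9

71.9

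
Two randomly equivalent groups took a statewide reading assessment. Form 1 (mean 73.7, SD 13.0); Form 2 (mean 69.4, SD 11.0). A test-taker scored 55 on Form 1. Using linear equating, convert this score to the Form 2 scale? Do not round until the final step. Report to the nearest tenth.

Linear equating: y = (SD_Y/SD_X)(x − M_X) + M_Y
y = (11.0/13.0)(55 − 73.7) + 69.4
y = 0.846154 × -18.7 + 69.4 = -15.8231 + 69.4 = 53.6

53.6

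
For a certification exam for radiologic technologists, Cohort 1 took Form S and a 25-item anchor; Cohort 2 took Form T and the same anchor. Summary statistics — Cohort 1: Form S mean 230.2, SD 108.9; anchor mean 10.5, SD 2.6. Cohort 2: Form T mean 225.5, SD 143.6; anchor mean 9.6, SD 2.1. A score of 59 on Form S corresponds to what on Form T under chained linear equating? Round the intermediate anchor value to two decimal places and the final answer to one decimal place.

7.4

Form S → anchor (Cohort 1): v = (2.6/108.9)(59 − 230.2) + 10.5 = 6.41
anchor → Form T (Cohort 2): y = (143.6/2.1)(6.41 − 9.6) + 225.5 = 7.4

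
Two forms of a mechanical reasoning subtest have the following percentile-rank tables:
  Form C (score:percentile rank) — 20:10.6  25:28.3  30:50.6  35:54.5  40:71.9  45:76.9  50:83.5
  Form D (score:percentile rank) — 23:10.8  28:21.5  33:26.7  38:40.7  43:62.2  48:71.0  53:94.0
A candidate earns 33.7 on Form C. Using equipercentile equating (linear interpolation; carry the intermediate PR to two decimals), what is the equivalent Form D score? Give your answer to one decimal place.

PR of 33.7 on Form C: 50.6 + (33.7 − 30)/(35 − 30) × (54.5 − 50.6) = 53.49
On Form D, PR 53.49 falls between score 38 (PR 40.7) and 43 (PR 62.2).
Interpolate: 38 + (53.49 − 40.7)/(62.2 − 40.7) × (43 − 38) = 41.0

41.0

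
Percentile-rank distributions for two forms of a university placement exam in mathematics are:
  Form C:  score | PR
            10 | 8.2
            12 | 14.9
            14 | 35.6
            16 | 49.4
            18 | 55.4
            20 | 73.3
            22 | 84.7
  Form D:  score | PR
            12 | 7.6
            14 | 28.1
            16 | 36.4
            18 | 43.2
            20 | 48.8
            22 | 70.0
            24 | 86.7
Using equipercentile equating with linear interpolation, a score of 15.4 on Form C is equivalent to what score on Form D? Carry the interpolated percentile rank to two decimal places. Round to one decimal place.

18.7

PR of 15.4 on Form C: 35.6 + (15.4 − 14)/(16 − 14) × (49.4 − 35.6) = 45.26
On Form D, PR 45.26 falls between score 18 (PR 43.2) and 20 (PR 48.8).
Interpolate: 18 + (45.26 − 43.2)/(48.8 − 43.2) × (20 − 18) = 18.7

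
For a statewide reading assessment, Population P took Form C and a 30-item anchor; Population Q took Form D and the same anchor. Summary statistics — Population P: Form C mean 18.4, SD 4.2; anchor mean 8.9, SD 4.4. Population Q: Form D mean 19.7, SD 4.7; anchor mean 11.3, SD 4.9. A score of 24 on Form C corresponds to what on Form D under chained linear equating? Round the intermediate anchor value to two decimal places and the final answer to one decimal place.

23.0

Form C → anchor (Population P): v = (4.4/4.2)(24 − 18.4) + 8.9 = 14.77
anchor → Form D (Population Q): y = (4.7/4.9)(14.77 − 11.3) + 19.7 = 23.0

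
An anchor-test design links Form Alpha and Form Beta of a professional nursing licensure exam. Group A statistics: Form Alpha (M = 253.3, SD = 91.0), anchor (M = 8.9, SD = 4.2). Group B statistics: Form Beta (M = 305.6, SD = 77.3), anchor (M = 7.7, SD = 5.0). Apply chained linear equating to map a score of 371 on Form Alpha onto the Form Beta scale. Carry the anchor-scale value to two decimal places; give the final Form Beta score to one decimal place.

Form Alpha → anchor (Group A): v = (4.2/91.0)(371 − 253.3) + 8.9 = 14.33
anchor → Form Beta (Group B): y = (77.3/5.0)(14.33 − 7.7) + 305.6 = 408.1

408.1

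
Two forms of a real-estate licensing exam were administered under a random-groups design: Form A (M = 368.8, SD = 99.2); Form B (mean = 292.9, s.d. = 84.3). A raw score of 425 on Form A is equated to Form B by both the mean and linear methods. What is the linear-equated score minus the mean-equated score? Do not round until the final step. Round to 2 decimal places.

-8.44

Mean-equated: 425 + (292.9 − 368.8) = 349.10
Linear-equated: (84.3/99.2)(425 − 368.8) + 292.9 = 340.659
Difference = 340.659 − 349.10 = -8.44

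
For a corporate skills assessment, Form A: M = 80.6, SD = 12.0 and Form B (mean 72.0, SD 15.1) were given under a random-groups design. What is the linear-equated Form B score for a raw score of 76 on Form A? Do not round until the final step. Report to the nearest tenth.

66.2

Linear equating: y = (SD_Y/SD_X)(x − M_X) + M_Y
y = (15.1/12.0)(76 − 80.6) + 72.0
y = 1.258333 × -4.6 + 72.0 = -5.7883 + 72.0 = 66.2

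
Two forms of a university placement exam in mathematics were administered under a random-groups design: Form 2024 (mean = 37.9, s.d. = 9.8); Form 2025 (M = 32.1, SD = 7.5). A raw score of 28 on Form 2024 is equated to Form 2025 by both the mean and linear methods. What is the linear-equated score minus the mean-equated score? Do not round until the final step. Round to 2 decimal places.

Mean-equated: 28 + (32.1 − 37.9) = 22.20
Linear-equated: (7.5/9.8)(28 − 37.9) + 32.1 = 24.523
Difference = 24.523 − 22.20 = 2.32

2.32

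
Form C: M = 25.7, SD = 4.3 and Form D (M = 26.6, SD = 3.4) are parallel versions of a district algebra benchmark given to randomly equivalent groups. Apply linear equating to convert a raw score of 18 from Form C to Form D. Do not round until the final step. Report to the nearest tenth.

20.5

Linear equating: y = (SD_Y/SD_X)(x − M_X) + M_Y
y = (3.4/4.3)(18 − 25.7) + 26.6
y = 0.790698 × -7.7 + 26.6 = -6.0884 + 26.6 = 20.5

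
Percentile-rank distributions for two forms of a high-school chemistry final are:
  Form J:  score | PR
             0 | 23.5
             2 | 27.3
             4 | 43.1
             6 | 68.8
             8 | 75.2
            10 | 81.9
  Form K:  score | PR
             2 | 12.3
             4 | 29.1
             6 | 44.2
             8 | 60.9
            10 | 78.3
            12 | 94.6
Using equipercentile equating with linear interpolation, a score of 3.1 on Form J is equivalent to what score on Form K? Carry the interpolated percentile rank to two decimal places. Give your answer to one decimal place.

4.9

PR of 3.1 on Form J: 27.3 + (3.1 − 2)/(4 − 2) × (43.1 − 27.3) = 35.99
On Form K, PR 35.99 falls between score 4 (PR 29.1) and 6 (PR 44.2).
Interpolate: 4 + (35.99 − 29.1)/(44.2 − 29.1) × (6 − 4) = 4.9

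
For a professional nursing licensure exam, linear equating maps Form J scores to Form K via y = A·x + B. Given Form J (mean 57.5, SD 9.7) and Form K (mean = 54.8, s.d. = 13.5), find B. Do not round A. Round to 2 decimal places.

A = SD_Y / SD_X = 13.5 / 9.7 = 1.391753
B = M_Y − A·M_X = 54.8 − 1.391753 × 57.5 = -25.23

-25.23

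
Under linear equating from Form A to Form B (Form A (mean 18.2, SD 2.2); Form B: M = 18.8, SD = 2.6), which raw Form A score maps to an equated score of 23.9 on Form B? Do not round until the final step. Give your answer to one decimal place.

22.5

Invert y = (SD_Y/SD_X)(x − M_X) + M_Y:
x = (SD_X/SD_Y)(y − M_Y) + M_X = (2.2/2.6)(23.9 − 18.8) + 18.2
x = 0.846154 × 5.100 + 18.2 = 22.5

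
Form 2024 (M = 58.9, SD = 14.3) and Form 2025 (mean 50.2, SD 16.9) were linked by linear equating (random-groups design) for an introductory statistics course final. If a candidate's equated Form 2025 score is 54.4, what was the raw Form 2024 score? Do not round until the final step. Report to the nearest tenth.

62.5

Invert y = (SD_Y/SD_X)(x − M_X) + M_Y:
x = (SD_X/SD_Y)(y − M_Y) + M_X = (14.3/16.9)(54.4 − 50.2) + 58.9
x = 0.846154 × 4.200 + 58.9 = 62.5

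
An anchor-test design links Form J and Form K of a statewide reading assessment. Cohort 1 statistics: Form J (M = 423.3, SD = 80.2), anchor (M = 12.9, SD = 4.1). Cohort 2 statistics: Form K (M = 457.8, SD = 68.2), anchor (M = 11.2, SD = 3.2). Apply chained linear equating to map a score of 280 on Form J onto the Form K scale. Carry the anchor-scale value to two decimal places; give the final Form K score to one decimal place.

Form J → anchor (Cohort 1): v = (4.1/80.2)(280 − 423.3) + 12.9 = 5.57
anchor → Form K (Cohort 2): y = (68.2/3.2)(5.57 − 11.2) + 457.8 = 337.8

337.8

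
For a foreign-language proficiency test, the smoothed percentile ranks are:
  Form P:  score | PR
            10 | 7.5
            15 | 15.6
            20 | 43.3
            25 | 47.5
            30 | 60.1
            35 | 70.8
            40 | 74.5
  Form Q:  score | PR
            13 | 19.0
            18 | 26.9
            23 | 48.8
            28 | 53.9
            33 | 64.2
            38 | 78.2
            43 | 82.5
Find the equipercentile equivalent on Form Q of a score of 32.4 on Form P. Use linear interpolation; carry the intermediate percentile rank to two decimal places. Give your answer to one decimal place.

PR of 32.4 on Form P: 60.1 + (32.4 − 30)/(35 − 30) × (70.8 − 60.1) = 65.24
On Form Q, PR 65.24 falls between score 33 (PR 64.2) and 38 (PR 78.2).
Interpolate: 33 + (65.24 − 64.2)/(78.2 − 64.2) × (38 − 33) = 33.4

33.4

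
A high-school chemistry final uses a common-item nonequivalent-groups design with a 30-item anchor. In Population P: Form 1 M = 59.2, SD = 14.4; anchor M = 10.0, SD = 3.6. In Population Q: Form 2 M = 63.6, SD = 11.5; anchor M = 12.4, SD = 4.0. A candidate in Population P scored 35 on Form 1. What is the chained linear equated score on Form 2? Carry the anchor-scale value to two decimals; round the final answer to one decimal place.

Form 1 → anchor (Population P): v = (3.6/14.4)(35 − 59.2) + 10.0 = 3.95
anchor → Form 2 (Population Q): y = (11.5/4.0)(3.95 − 12.4) + 63.6 = 39.3

39.3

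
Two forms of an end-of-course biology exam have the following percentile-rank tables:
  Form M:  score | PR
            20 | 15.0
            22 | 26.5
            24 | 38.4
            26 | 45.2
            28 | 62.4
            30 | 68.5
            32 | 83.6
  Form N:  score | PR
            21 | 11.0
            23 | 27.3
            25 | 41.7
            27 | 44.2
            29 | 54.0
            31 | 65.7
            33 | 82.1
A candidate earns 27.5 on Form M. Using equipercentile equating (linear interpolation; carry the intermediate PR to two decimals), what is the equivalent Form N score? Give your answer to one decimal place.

PR of 27.5 on Form M: 45.2 + (27.5 − 26)/(28 − 26) × (62.4 − 45.2) = 58.10
On Form N, PR 58.10 falls between score 29 (PR 54.0) and 31 (PR 65.7).
Interpolate: 29 + (58.10 − 54.0)/(65.7 − 54.0) × (31 − 29) = 29.7

29.7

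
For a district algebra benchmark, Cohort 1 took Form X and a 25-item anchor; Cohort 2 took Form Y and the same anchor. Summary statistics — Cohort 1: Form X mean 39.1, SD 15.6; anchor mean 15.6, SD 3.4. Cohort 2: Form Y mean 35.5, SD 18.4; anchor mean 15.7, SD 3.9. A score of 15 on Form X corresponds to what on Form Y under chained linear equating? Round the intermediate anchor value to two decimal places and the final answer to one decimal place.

10.3

Form X → anchor (Cohort 1): v = (3.4/15.6)(15 − 39.1) + 15.6 = 10.35
anchor → Form Y (Cohort 2): y = (18.4/3.9)(10.35 − 15.7) + 35.5 = 10.3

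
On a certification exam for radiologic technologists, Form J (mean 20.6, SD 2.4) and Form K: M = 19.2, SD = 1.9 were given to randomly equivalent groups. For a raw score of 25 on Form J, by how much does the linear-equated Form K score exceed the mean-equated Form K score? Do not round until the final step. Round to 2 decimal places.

-0.92

Mean-equated: 25 + (19.2 − 20.6) = 23.60
Linear-equated: (1.9/2.4)(25 − 20.6) + 19.2 = 22.683
Difference = 22.683 − 23.60 = -0.92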